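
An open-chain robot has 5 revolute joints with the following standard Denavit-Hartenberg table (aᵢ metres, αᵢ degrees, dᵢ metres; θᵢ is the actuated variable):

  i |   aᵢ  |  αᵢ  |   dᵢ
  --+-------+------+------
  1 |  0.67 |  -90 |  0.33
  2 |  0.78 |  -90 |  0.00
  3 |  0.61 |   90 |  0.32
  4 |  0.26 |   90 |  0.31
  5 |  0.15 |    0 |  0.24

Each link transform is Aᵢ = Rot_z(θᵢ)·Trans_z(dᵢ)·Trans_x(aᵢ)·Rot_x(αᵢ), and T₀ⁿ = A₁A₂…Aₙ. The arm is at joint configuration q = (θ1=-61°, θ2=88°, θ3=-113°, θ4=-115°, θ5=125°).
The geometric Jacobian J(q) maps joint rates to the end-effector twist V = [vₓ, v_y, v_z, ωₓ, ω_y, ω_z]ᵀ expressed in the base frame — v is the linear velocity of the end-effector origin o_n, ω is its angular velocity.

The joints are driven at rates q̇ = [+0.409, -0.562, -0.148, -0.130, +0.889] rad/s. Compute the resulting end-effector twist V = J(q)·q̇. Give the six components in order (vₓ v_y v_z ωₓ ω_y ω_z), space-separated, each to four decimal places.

o_n = [0.3102, -0.3029, 0.0640]
J₁: ẑ×o_n = [0.3029, 0.3102, -0.0000], ω = ẑ
J2: z=[0.8746, 0.4848, 0.0000] o=[0.3248, -0.5860, 0.3300] → [-0.1289, 0.2326, 0.2546, 0.8746, 0.4848, 0.0000]
J3: z=[-0.4845, 0.8741, -0.0349] o=[0.3380, -0.6098, -0.4495] → [0.4596, 0.2498, -0.1244, -0.4845, 0.8741, -0.0349]
J4: z=[-0.3573, -0.1613, 0.9199] o=[0.6700, -0.0506, -0.2225] → [0.1859, -0.2286, 0.0321, -0.3573, -0.1613, 0.9199]
J5: z=[-0.9284, -0.0459, -0.3687] o=[0.5857, -0.3569, 0.0280] → [0.0183, 0.1350, -0.0628, -0.9284, -0.0459, -0.3687]
V = J·q̇ = [0.1204, 0.1089, -0.1847, -1.1988, -0.4216, -0.0332]

0.1204 0.1089 -0.1847 -1.1988 -0.4216 -0.0332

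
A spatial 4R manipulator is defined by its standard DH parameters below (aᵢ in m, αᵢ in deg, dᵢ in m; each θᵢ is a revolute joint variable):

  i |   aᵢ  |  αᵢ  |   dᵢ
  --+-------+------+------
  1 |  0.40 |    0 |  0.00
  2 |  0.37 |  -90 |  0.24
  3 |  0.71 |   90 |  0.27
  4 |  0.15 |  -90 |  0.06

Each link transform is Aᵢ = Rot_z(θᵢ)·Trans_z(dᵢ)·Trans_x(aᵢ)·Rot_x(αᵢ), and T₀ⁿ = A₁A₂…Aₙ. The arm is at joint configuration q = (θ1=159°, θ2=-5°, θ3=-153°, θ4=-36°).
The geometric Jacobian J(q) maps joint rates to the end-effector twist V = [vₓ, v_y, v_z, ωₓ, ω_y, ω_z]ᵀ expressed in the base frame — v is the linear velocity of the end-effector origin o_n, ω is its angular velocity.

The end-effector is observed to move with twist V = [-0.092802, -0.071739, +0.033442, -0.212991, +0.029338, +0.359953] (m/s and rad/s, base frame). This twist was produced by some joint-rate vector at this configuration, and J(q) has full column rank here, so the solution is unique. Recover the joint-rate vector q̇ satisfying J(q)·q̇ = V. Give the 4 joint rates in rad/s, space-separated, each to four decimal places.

o_n = [-0.0954, -0.1945, 0.5640]
J₁: ẑ×o_n = [0.1945, -0.0954, 0.0000], ω = ẑ
J2: z=[0.0000, 0.0000, 1.0000] o=[-0.3734, 0.1433, 0.0000] → [0.3379, 0.2780, -0.0000, 0.0000, 0.0000, 1.0000]
J3: z=[-0.4384, -0.8988, 0.0000] o=[-0.7060, 0.3055, 0.2400] → [-0.2912, 0.1420, 0.7680, -0.4384, -0.8988, 0.0000]
J4: z=[0.4080, -0.1990, -0.8910] o=[-0.2558, -0.2144, 0.5623] → [0.0174, -0.1435, 0.0400, 0.4080, -0.1990, -0.8910]
q̇ = J⁺·V = [0.3600, -0.4010, 0.0670, -0.4500]

0.3600 -0.4010 0.0670 -0.4500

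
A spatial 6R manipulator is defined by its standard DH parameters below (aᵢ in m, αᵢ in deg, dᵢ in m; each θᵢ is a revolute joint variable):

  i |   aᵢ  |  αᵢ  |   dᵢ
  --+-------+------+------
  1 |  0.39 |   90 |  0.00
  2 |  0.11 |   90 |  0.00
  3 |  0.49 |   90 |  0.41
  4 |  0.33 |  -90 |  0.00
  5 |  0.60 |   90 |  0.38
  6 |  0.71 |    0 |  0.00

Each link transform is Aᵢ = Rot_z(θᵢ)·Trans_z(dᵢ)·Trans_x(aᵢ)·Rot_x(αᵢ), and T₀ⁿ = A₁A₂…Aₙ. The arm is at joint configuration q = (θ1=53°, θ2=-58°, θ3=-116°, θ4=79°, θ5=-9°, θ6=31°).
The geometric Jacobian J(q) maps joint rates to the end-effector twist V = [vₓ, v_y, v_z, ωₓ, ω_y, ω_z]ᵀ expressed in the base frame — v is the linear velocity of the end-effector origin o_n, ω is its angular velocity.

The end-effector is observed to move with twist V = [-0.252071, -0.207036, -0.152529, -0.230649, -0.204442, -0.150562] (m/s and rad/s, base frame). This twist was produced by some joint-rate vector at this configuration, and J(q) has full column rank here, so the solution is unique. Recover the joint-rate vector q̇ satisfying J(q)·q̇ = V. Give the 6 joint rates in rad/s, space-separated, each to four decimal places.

o_n = [-0.8053, -1.1335, -1.0163]
J₁: ẑ×o_n = [1.1335, -0.8053, 0.0000], ω = ẑ
J2: z=[0.7986, -0.6018, 0.0000] o=[0.2347, 0.3115, 0.0000] → [0.6116, 0.8117, -1.7799, 0.7986, -0.6018, 0.0000]
J3: z=[-0.5104, -0.6773, -0.5299] o=[0.2698, 0.3580, -0.0933] → [-0.1652, 0.0986, 0.0331, -0.5104, -0.6773, -0.5299]
J4: z=[0.0635, -0.6442, 0.7622] o=[-0.3597, 0.2545, -0.1284] → [1.6300, -0.2833, -0.3751, 0.0635, -0.6442, 0.7622]
J5: z=[0.7445, -0.4781, -0.4660] o=[-0.5790, 0.0575, -0.2766] → [-0.2014, 0.6561, -0.9948, 0.7445, -0.4781, -0.4660]
J6: z=[0.1667, -0.5429, 0.8231] o=[-0.6840, -0.5385, -0.6484] → [0.6895, -0.0385, -0.1650, 0.1667, -0.5429, 0.8231]
q̇ = J⁺·V = [0.9180, 0.2290, 0.8070, -0.7820, 0.0680, -0.0160]

0.9180 0.2290 0.8070 -0.7820 0.0680 -0.0160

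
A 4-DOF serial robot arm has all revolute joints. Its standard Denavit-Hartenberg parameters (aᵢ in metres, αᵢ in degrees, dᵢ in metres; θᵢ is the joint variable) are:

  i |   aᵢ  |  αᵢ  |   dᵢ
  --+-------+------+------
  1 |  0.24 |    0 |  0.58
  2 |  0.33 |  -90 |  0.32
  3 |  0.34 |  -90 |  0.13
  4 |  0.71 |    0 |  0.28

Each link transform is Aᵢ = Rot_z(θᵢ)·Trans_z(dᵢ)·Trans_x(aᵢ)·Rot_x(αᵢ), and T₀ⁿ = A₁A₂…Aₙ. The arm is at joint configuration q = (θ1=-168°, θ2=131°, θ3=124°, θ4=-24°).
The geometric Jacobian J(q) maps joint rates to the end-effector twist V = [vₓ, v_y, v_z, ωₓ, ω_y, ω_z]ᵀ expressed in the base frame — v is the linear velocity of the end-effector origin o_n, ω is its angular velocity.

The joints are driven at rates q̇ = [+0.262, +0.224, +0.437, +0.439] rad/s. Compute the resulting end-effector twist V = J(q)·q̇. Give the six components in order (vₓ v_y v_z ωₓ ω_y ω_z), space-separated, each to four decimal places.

o_n = [-0.3461, 0.5584, 0.2370]
J₁: ẑ×o_n = [-0.5584, -0.3461, 0.0000], ω = ẑ
J2: z=[0.0000, 0.0000, 1.0000] o=[-0.2348, -0.0499, 0.5800] → [-0.6083, -0.1113, 0.0000, 0.0000, 0.0000, 1.0000]
J3: z=[0.6018, 0.7986, 0.0000] o=[0.0288, -0.2485, 0.9000] → [-0.5295, 0.3990, 0.7850, 0.6018, 0.7986, 0.0000]
J4: z=[-0.6621, 0.4989, 0.5592] o=[-0.0448, -0.0303, 0.6181] → [-0.5193, -0.4208, -0.2394, -0.6621, 0.4989, 0.5592]
V = J·q̇ = [-0.7419, -0.1260, 0.2379, -0.0277, 0.5680, 0.7315]

-0.7419 -0.1260 0.2379 -0.0277 0.5680 0.7315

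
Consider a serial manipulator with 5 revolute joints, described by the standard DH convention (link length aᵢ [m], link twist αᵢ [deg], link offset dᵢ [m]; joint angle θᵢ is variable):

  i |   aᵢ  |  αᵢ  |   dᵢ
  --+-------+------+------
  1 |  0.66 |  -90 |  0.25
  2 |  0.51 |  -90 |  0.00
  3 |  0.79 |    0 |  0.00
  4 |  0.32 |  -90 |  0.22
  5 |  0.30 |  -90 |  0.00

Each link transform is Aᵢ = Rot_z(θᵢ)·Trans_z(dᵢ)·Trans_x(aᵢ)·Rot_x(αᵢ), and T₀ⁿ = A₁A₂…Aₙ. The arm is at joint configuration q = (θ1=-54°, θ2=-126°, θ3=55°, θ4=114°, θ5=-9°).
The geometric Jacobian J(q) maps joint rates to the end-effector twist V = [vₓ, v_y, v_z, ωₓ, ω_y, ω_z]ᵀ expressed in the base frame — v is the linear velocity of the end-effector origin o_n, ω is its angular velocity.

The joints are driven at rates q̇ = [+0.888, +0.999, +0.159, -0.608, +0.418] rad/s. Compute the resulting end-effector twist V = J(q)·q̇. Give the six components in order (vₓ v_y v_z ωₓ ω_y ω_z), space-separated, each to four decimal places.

0.8235 -0.7192 -0.1343 0.9542 1.0843 0.5596

o_n = [-0.2275, -0.9878, 0.6966]
J₁: ẑ×o_n = [0.9878, -0.2275, 0.0000], ω = ẑ
J2: z=[0.8090, 0.5878, 0.0000] o=[0.3879, -0.5340, 0.2500] → [0.2625, -0.3613, -0.0054, 0.8090, 0.5878, 0.0000]
J3: z=[0.4755, -0.6545, 0.5878] o=[0.2117, -0.2914, 0.6626] → [0.3871, -0.2744, -0.6187, 0.4755, -0.6545, 0.5878]
J4: z=[0.4755, -0.6545, 0.5878] o=[-0.4684, -0.4563, 1.0292] → [0.5301, 0.2997, -0.0951, 0.4755, -0.6545, 0.5878]
J5: z=[0.8601, 0.4863, -0.1544] o=[-0.3046, -0.7856, 0.9044] → [-0.1322, 0.1668, -0.2114, 0.8601, 0.4863, -0.1544]
V = J·q̇ = [0.8235, -0.7192, -0.1343, 0.9542, 1.0843, 0.5596]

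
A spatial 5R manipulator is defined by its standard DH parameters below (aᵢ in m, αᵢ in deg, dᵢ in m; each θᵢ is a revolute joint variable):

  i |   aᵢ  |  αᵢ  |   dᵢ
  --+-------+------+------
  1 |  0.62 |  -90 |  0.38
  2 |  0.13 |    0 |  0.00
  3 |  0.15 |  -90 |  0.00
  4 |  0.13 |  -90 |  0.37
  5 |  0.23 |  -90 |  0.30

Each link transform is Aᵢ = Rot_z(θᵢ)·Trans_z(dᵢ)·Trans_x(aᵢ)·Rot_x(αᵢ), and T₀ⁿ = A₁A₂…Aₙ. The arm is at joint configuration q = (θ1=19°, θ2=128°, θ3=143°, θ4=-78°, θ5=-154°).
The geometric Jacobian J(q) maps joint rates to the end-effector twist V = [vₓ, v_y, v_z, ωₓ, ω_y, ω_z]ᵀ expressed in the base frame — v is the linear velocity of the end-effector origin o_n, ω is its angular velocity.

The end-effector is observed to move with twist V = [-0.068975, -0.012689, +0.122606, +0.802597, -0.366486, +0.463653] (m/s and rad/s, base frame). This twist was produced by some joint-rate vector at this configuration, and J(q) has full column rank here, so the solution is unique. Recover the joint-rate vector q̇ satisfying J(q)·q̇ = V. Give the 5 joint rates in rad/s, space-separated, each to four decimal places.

o_n = [1.0074, 0.2016, 0.6968]
J₁: ẑ×o_n = [-0.2016, 1.0074, 0.0000], ω = ẑ
J2: z=[-0.3256, 0.9455, 0.0000] o=[0.5862, 0.2019, 0.3800] → [0.2995, 0.1031, -0.3982, -0.3256, 0.9455, 0.0000]
J3: z=[-0.3256, 0.9455, 0.0000] o=[0.5105, 0.1758, 0.2776] → [0.3964, 0.1365, -0.4782, -0.3256, 0.9455, 0.0000]
J4: z=[0.9454, 0.3255, -0.0175] o=[0.5130, 0.1766, 0.4275] → [0.0881, -0.2632, -0.1374, 0.9454, 0.3255, -0.0175]
J5: z=[0.0838, -0.1910, 0.9780] o=[0.8219, 0.4175, 0.4481] → [0.1637, 0.1607, 0.0174, 0.0838, -0.1910, 0.9780]
q̇ = J⁺·V = [0.1510, -0.6720, 0.1330, 0.6340, 0.3310]

0.1510 -0.6720 0.1330 0.6340 0.3310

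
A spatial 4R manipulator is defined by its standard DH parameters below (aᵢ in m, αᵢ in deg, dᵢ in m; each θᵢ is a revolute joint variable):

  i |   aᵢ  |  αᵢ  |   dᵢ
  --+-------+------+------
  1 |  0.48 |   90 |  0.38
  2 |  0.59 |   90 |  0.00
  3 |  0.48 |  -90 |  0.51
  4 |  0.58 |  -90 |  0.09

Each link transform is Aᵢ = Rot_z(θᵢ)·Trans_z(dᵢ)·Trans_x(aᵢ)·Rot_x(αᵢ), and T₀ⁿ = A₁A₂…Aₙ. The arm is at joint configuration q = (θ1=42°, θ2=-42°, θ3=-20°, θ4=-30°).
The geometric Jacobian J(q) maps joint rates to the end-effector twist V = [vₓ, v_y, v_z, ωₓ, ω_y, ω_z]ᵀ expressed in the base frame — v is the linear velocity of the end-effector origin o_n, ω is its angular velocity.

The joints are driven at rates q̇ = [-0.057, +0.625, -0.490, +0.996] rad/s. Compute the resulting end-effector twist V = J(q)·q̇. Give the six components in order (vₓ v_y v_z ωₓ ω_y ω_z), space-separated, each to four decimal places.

o_n = [0.6433, 0.9175, -1.2475]
J₁: ẑ×o_n = [-0.9175, 0.6433, 0.0000], ω = ẑ
J2: z=[0.6691, -0.7431, 0.0000] o=[0.3567, 0.3212, 0.3800] → [1.2095, 1.0890, 0.6120, 0.6691, -0.7431, 0.0000]
J3: z=[-0.4973, -0.4477, -0.7431] o=[0.6825, 0.6146, -0.0148] → [0.7771, -0.5838, -0.1682, -0.4973, -0.4477, -0.7431]
J4: z=[0.8177, -0.5283, -0.2289] o=[0.5682, 0.7325, -0.6956] → [0.3339, 0.4341, 0.1909, 0.8177, -0.5283, -0.2289]
V = J·q̇ = [0.7600, 1.3624, 0.6551, 1.4763, -0.7712, 0.0792]

0.7600 1.3624 0.6551 1.4763 -0.7712 0.0792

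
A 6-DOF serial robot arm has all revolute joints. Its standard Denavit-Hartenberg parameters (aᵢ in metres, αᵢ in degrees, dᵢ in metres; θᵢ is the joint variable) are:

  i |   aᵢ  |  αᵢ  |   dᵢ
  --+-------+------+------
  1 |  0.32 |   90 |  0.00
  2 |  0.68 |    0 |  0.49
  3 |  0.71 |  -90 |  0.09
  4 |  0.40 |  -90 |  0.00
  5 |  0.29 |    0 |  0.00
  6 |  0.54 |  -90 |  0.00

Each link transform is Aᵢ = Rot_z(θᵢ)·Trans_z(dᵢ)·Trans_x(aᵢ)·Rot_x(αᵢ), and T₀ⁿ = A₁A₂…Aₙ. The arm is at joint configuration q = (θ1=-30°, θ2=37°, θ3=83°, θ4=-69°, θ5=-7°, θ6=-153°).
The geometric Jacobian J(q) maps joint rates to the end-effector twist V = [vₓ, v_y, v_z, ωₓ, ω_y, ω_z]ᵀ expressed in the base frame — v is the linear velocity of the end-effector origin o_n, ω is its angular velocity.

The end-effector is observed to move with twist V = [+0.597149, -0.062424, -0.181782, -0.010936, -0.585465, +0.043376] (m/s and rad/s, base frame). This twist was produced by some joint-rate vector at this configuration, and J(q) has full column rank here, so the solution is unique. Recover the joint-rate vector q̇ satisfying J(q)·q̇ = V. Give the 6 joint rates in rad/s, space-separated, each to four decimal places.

0.5040 -0.1990 0.5040 -0.0150 -0.0580 -0.5210

o_n = [-0.1272, -0.7907, 0.9701]
J₁: ẑ×o_n = [0.7907, -0.1272, 0.0000], ω = ẑ
J2: z=[-0.5000, -0.8660, 0.0000] o=[0.2771, -0.1600, 0.0000] → [-0.8401, 0.4850, -0.0348, -0.5000, -0.8660, 0.0000]
J3: z=[-0.5000, -0.8660, 0.0000] o=[0.5024, -0.8559, 0.4092] → [-0.4857, 0.2804, -0.5779, -0.5000, -0.8660, 0.0000]
J4: z=[-0.7500, 0.4330, -0.5000] o=[0.1500, -0.7563, 1.0241] → [-0.0406, 0.0981, 0.1459, -0.7500, 0.4330, -0.5000]
J5: z=[-0.2251, 0.5438, 0.8085] o=[-0.0988, -1.0439, 1.1483] → [-0.3016, -0.0631, -0.0415, -0.2251, 0.5438, 0.8085]
J6: z=[-0.2251, 0.5438, 0.8085] o=[-0.3043, -1.2355, 1.2199] → [-0.4954, 0.0869, -0.1964, -0.2251, 0.5438, 0.8085]
q̇ = J⁺·V = [0.5040, -0.1990, 0.5040, -0.0150, -0.0580, -0.5210]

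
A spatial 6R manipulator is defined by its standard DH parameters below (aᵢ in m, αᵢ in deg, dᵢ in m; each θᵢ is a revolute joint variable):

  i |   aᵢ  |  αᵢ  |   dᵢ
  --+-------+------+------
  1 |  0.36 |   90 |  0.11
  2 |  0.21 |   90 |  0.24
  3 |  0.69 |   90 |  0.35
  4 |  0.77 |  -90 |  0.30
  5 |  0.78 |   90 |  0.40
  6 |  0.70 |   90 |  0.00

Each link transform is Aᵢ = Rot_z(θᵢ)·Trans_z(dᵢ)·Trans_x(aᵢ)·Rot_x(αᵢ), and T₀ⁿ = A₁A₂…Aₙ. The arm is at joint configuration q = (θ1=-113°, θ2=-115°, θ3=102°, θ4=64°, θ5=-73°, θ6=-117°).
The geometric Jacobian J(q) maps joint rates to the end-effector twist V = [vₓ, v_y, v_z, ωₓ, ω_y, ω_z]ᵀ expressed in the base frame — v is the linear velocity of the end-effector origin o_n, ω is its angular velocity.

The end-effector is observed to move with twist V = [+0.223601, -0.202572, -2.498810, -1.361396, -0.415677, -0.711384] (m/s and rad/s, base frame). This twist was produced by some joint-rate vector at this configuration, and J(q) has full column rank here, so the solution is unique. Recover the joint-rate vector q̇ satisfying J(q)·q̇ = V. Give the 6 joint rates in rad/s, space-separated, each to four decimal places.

0.6220 0.8710 -0.9900 0.7450 -0.2160 0.3580

o_n = [-1.1755, 1.4636, -0.0452]
J₁: ẑ×o_n = [-1.4636, -1.1755, 0.0000], ω = ẑ
J2: z=[-0.9205, 0.3907, 0.0000] o=[-0.1407, -0.3314, 0.1100] → [-0.0606, -0.1428, -1.2480, -0.9205, 0.3907, 0.0000]
J3: z=[0.3541, 0.8343, 0.4226] o=[-0.3269, -0.1559, -0.0803] → [-0.6551, -0.3711, 1.2815, 0.3541, 0.8343, 0.4226]
J4: z=[-0.0299, 0.4618, -0.8865] o=[-0.8479, 0.3440, 0.1976] → [0.8805, 0.2832, 0.1178, -0.0299, 0.4618, -0.8865]
J5: z=[0.9954, 0.0949, 0.0159] o=[-0.9273, 1.1616, 0.2877] → [-0.0364, 0.3274, 0.3242, 0.9954, 0.0949, 0.0159]
J6: z=[0.0787, -0.7084, -0.7014] o=[-0.5723, 1.7451, -0.2617] → [-0.3508, 0.4061, -0.4495, 0.0787, -0.7084, -0.7014]
q̇ = J⁺·V = [0.6220, 0.8710, -0.9900, 0.7450, -0.2160, 0.3580]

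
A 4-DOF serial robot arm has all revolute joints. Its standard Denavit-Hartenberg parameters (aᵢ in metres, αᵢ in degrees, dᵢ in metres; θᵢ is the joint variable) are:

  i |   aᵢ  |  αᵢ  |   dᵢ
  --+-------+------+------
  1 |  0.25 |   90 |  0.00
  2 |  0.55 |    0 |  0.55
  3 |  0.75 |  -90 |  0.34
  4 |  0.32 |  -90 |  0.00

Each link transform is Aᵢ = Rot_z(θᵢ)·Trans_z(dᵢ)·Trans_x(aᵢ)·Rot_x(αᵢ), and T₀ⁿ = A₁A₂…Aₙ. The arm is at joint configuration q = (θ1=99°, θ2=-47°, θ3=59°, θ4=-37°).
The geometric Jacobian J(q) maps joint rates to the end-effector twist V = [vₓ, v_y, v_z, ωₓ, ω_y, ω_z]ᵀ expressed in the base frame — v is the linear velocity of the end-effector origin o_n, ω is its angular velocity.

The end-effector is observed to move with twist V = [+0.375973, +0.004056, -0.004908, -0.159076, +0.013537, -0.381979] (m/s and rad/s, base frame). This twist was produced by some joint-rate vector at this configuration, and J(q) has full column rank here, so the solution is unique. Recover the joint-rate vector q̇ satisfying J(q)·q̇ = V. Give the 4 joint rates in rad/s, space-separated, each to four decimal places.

-0.2020 0.4130 -0.5680 -0.1840

o_n = [0.8176, 1.7582, -0.1932]
J₁: ẑ×o_n = [-1.7582, 0.8176, 0.0000], ω = ẑ
J2: z=[0.9877, 0.1564, 0.0000] o=[-0.0391, 0.2469, 0.0000] → [-0.0302, 0.1908, 1.3587, 0.9877, 0.1564, 0.0000]
J3: z=[0.9877, 0.1564, 0.0000] o=[0.4454, 0.7034, -0.4022] → [0.0327, -0.2065, 0.9836, 0.9877, 0.1564, 0.0000]
J4: z=[0.0325, -0.2054, 0.9781] o=[0.6665, 1.4812, -0.2463] → [-0.2819, 0.1461, 0.0400, 0.0325, -0.2054, 0.9781]
q̇ = J⁺·V = [-0.2020, 0.4130, -0.5680, -0.1840]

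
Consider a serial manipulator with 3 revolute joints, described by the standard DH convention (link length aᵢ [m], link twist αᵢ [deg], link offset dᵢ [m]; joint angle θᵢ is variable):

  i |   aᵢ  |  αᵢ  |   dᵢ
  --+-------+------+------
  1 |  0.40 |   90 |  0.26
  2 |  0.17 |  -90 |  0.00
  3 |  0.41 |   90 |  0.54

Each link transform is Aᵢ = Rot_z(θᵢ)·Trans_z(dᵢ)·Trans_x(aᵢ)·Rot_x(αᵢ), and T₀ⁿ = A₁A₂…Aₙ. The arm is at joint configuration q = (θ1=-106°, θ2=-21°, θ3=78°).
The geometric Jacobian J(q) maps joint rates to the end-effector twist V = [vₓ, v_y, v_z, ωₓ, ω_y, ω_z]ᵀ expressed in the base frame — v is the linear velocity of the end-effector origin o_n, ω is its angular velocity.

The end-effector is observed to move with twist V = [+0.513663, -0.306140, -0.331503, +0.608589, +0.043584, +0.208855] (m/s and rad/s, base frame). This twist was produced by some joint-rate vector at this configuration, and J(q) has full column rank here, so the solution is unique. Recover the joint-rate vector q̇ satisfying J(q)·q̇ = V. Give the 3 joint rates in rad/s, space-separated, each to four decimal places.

0.7550 -0.5730 -0.5850

o_n = [0.1562, -0.9101, 0.6727]
J₁: ẑ×o_n = [0.9101, 0.1562, -0.0000], ω = ẑ
J2: z=[-0.9613, 0.2756, 0.0000] o=[-0.1103, -0.3845, 0.2600] → [0.1137, 0.3967, 0.4318, -0.9613, 0.2756, 0.0000]
J3: z=[-0.0988, -0.3445, 0.9336] o=[-0.1540, -0.5371, 0.1991] → [0.1851, 0.3364, 0.1437, -0.0988, -0.3445, 0.9336]
q̇ = J⁺·V = [0.7550, -0.5730, -0.5850]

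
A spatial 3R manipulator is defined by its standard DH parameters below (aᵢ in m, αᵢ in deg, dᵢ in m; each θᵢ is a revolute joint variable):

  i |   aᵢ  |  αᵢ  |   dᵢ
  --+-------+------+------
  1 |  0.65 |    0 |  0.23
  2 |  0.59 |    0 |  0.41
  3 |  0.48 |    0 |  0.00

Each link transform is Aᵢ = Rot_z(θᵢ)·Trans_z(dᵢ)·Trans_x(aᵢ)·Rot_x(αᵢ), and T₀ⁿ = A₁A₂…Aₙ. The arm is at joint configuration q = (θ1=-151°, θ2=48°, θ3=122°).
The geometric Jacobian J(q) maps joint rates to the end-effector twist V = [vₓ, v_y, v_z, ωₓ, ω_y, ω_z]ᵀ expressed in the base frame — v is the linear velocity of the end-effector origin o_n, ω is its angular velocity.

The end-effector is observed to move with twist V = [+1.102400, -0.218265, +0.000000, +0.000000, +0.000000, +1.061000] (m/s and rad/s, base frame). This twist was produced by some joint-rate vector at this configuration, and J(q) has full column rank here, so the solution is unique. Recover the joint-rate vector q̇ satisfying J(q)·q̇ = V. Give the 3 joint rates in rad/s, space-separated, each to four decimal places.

o_n = [-0.2474, -0.7337, 0.6400]
J₁: ẑ×o_n = [0.7337, -0.2474, 0.0000], ω = ẑ
J2: z=[0.0000, 0.0000, 1.0000] o=[-0.5685, -0.3151, 0.2300] → [0.4186, 0.3211, -0.0000, 0.0000, 0.0000, 1.0000]
J3: z=[0.0000, 0.0000, 1.0000] o=[-0.7012, -0.8900, 0.6400] → [-0.1563, 0.4538, 0.0000, 0.0000, 0.0000, 1.0000]
q̇ = J⁺·V = [0.8210, 0.9350, -0.6950]

0.8210 0.9350 -0.6950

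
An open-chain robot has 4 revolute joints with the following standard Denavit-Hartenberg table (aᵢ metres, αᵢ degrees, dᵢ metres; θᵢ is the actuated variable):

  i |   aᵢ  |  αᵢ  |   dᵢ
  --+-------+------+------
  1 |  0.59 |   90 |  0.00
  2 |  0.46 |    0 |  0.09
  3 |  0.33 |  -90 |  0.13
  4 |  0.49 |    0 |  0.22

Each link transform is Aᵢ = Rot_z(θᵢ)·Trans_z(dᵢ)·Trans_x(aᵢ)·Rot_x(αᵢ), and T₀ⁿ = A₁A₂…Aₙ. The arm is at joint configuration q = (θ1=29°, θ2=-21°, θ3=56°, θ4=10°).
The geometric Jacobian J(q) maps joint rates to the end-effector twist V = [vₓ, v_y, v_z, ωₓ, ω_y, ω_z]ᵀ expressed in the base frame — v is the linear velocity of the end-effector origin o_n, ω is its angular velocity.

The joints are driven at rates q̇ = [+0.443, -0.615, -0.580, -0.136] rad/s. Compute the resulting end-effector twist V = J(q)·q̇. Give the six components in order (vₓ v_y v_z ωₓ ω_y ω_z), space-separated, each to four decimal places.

o_n = [1.4288, 0.6378, 0.4814]
J₁: ẑ×o_n = [-0.6378, 1.4288, 0.0000], ω = ẑ
J2: z=[0.4848, -0.8746, 0.0000] o=[0.5160, 0.2860, 0.0000] → [-0.4211, -0.2334, 0.9689, 0.4848, -0.8746, 0.0000]
J3: z=[0.4848, -0.8746, 0.0000] o=[0.9353, 0.4155, -0.1648] → [-0.5652, -0.3133, 0.5394, 0.4848, -0.8746, 0.0000]
J4: z=[-0.5017, -0.2781, 0.8192] o=[1.2347, 0.4329, 0.0244] → [-0.2949, 0.3883, -0.0488, -0.5017, -0.2781, 0.8192]
V = J·q̇ = [0.3444, 0.9054, -0.9021, -0.5111, 1.0830, 0.3316]

0.3444 0.9054 -0.9021 -0.5111 1.0830 0.3316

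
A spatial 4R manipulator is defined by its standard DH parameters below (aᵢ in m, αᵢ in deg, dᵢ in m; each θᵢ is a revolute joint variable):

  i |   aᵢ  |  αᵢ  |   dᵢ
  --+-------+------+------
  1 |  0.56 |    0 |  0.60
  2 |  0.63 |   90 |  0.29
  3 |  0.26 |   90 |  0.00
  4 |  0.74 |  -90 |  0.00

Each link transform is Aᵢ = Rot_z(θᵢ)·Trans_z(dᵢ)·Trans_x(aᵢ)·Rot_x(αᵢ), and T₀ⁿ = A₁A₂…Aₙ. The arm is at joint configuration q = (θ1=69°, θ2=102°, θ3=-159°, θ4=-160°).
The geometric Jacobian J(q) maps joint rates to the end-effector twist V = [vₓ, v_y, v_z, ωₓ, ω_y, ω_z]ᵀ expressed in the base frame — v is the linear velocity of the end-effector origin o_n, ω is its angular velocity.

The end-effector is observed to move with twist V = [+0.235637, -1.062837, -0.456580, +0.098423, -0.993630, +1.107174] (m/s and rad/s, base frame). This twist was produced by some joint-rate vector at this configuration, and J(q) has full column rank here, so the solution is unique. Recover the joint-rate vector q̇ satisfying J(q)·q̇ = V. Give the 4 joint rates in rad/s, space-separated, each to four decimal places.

o_n = [-0.8626, 0.4350, 1.0460]
J₁: ẑ×o_n = [-0.4350, -0.8626, 0.0000], ω = ẑ
J2: z=[0.0000, 0.0000, 1.0000] o=[0.2007, 0.5228, 0.6000] → [0.0878, -1.0633, 0.0000, 0.0000, 0.0000, 1.0000]
J3: z=[0.1564, 0.9877, 0.0000] o=[-0.4216, 0.6214, 0.8900] → [0.1541, -0.0244, 0.4065, 0.1564, 0.9877, 0.0000]
J4: z=[0.3540, -0.0561, 0.9336] o=[-0.1818, 0.5834, 0.7968] → [0.1246, -0.7238, -0.0907, 0.3540, -0.0561, 0.9336]
q̇ = J⁺·V = [-0.4920, 0.9410, -0.9660, 0.7050]

-0.4920 0.9410 -0.9660 0.7050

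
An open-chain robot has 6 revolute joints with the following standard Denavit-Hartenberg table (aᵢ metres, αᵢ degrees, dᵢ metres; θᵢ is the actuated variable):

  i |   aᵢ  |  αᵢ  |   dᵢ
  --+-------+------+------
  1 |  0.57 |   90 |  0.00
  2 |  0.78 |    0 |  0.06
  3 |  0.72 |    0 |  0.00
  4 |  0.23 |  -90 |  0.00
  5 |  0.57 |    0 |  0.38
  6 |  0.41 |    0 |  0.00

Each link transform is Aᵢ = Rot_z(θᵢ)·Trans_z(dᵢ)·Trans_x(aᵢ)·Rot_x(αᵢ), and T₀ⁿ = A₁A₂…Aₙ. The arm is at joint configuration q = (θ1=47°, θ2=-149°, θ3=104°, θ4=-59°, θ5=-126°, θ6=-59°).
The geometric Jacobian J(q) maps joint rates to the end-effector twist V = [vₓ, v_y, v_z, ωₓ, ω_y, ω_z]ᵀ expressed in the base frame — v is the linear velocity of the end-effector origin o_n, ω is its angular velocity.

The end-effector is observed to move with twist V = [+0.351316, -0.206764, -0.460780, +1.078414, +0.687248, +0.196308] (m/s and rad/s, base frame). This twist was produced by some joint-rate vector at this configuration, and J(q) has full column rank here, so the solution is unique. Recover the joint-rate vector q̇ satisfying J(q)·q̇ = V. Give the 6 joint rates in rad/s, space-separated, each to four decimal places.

o_n = [0.9712, 0.3297, -0.5046]
J₁: ẑ×o_n = [-0.3297, 0.9712, 0.0000], ω = ẑ
J2: z=[0.7314, -0.6820, 0.0000] o=[0.3887, 0.4169, 0.0000] → [0.3441, 0.3690, 0.3335, 0.7314, -0.6820, 0.0000]
J3: z=[0.7314, -0.6820, 0.0000] o=[-0.0234, -0.1130, -0.4017] → [0.0701, 0.0752, 1.0021, 0.7314, -0.6820, 0.0000]
J4: z=[0.7314, -0.6820, 0.0000] o=[0.3239, 0.2593, -0.9108] → [-0.2771, -0.2971, 0.4929, 0.7314, -0.6820, 0.0000]
J5: z=[0.6617, 0.7096, -0.2419] o=[0.2859, 0.2186, -1.1340] → [0.4736, -0.5823, -0.4128, 0.6617, 0.7096, -0.2419]
J6: z=[0.6617, 0.7096, -0.2419] o=[0.9299, 0.2331, -0.9009] → [0.3046, -0.2722, 0.0347, 0.6617, 0.7096, -0.2419]
q̇ = J⁺·V = [0.5050, 0.2720, -0.3430, 0.3910, 0.9940, 0.2820]

0.5050 0.2720 -0.3430 0.3910 0.9940 0.2820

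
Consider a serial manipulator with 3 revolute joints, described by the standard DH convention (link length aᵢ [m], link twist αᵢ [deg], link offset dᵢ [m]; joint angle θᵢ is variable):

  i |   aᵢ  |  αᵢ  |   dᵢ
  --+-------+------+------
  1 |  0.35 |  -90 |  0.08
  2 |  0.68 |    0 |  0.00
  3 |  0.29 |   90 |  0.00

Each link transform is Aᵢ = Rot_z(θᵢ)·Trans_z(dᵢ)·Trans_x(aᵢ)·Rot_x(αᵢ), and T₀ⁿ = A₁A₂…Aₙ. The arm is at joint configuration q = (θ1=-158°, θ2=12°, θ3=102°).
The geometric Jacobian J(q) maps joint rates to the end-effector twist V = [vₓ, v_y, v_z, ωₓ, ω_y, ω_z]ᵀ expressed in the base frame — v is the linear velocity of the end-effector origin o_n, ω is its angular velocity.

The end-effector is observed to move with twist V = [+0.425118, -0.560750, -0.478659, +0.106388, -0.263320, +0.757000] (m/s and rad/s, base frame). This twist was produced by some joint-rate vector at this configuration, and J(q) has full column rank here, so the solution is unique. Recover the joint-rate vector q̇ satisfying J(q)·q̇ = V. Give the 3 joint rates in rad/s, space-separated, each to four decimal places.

0.7570 0.7700 -0.4860

o_n = [-0.8319, -0.3361, -0.3263]
J₁: ẑ×o_n = [0.3361, -0.8319, 0.0000], ω = ẑ
J2: z=[0.3746, -0.9272, 0.0000] o=[-0.3245, -0.1311, 0.0800] → [0.3767, 0.1522, -0.5472, 0.3746, -0.9272, 0.0000]
J3: z=[0.3746, -0.9272, 0.0000] o=[-0.9412, -0.3803, -0.0614] → [0.2456, 0.0992, 0.1180, 0.3746, -0.9272, 0.0000]
q̇ = J⁺·V = [0.7570, 0.7700, -0.4860]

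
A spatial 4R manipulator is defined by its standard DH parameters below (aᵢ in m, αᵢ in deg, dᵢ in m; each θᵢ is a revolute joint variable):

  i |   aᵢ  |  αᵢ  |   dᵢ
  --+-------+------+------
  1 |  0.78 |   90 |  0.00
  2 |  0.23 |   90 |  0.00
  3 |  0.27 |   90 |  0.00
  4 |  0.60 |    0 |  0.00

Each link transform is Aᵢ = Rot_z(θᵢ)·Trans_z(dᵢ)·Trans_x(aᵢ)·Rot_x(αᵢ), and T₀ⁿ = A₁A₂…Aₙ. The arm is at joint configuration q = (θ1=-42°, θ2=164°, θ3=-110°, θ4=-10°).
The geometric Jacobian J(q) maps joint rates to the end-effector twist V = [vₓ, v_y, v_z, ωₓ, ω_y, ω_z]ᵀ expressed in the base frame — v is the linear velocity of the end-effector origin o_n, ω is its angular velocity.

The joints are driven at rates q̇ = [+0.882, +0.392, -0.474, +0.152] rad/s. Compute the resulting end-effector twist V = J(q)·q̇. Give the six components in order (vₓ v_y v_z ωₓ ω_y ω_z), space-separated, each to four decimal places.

o_n = [1.1456, 0.0570, -0.1179]
J₁: ẑ×o_n = [-0.0570, 1.1456, 0.0000], ω = ẑ
J2: z=[-0.6691, -0.7431, 0.0000] o=[0.5797, -0.5219, 0.0000] → [0.0876, -0.0789, 0.0332, -0.6691, -0.7431, 0.0000]
J3: z=[0.2048, -0.1844, 0.9613] o=[0.4154, -0.3740, 0.0634] → [-0.3809, 0.7391, 0.2230, 0.2048, -0.1844, 0.9613]
J4: z=[0.4424, -0.8586, -0.2590] o=[0.6511, -0.2448, 0.0379] → [0.2120, -0.0591, 0.5582, 0.4424, -0.8586, -0.2590]
V = J·q̇ = [0.1968, 0.6202, -0.0078, -0.2921, -0.3344, 0.3870]

0.1968 0.6202 -0.0078 -0.2921 -0.3344 0.3870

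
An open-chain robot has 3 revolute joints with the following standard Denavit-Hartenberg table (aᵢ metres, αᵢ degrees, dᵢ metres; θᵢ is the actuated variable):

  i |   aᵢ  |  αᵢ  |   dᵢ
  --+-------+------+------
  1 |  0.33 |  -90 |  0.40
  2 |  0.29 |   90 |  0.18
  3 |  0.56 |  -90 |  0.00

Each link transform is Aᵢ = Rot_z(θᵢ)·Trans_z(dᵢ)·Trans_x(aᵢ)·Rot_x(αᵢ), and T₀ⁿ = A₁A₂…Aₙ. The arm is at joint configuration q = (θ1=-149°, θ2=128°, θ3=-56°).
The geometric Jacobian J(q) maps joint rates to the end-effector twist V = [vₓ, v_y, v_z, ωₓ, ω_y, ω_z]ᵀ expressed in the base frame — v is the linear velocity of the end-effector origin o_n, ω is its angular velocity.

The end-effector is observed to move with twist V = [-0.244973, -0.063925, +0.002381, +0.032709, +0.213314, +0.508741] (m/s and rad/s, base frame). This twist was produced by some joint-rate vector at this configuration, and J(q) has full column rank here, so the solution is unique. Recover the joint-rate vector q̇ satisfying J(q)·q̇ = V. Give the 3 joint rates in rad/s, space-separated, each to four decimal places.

0.4010 -0.1660 -0.1750

o_n = [-0.1110, 0.2649, -0.0753]
J₁: ẑ×o_n = [-0.2649, -0.1110, 0.0000], ω = ẑ
J2: z=[0.5150, -0.8572, 0.0000] o=[-0.2829, -0.1700, 0.4000] → [0.4074, 0.2448, 0.3713, 0.5150, -0.8572, 0.0000]
J3: z=[-0.6755, -0.4059, -0.6157] o=[-0.0371, -0.2323, 0.1715] → [0.4063, -0.1212, -0.3658, -0.6755, -0.4059, -0.6157]
q̇ = J⁺·V = [0.4010, -0.1660, -0.1750]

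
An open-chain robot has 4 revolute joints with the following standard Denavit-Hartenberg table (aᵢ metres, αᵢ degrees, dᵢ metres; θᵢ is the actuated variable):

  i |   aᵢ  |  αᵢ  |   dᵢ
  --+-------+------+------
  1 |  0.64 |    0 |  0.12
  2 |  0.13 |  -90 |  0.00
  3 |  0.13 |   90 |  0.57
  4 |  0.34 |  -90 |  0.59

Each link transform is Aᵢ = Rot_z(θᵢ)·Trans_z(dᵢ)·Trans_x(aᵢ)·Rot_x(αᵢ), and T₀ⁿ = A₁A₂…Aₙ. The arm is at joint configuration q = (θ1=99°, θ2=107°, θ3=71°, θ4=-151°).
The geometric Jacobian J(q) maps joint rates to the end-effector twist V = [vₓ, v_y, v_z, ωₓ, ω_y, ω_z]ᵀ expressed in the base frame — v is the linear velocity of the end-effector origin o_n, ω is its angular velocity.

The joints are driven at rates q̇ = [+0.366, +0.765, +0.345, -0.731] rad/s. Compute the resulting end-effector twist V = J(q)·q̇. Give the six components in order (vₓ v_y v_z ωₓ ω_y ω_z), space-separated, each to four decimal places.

0.5164 -0.7108 -0.0597 0.7725 -0.0071 0.8930

o_n = [-0.4918, -0.0097, 0.4703]
J₁: ẑ×o_n = [0.0097, -0.4918, 0.0000], ω = ẑ
J2: z=[0.0000, 0.0000, 1.0000] o=[-0.1001, 0.6321, 0.1200] → [0.6418, -0.3917, 0.0000, 0.0000, 0.0000, 1.0000]
J3: z=[0.4384, -0.8988, 0.0000] o=[-0.2170, 0.5751, 0.1200] → [-0.3149, -0.1536, -0.5034, 0.4384, -0.8988, 0.0000]
J4: z=[-0.8498, -0.4145, 0.3256] o=[-0.0051, 0.0443, -0.0029] → [-0.1786, 0.2437, -0.1559, -0.8498, -0.4145, 0.3256]
V = J·q̇ = [0.5164, -0.7108, -0.0597, 0.7725, -0.0071, 0.8930]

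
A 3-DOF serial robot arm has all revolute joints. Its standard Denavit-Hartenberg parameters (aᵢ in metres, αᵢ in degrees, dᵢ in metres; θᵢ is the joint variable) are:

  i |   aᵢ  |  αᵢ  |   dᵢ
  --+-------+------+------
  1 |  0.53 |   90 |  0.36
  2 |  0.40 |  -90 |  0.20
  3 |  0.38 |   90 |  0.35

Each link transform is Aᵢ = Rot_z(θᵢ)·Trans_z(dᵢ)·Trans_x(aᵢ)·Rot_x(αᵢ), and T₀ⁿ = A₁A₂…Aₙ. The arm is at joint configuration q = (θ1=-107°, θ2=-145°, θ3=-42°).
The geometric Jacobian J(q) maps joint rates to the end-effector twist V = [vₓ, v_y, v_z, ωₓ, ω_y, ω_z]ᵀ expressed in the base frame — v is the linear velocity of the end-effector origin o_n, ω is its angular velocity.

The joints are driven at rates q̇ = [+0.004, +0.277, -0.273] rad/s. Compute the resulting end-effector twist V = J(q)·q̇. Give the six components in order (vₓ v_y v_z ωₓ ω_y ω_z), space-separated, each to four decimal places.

-0.1451 -0.2134 -0.0594 -0.2191 0.2307 0.2276

o_n = [-0.4846, -0.0314, -0.3181]
J₁: ẑ×o_n = [0.0314, -0.4846, 0.0000], ω = ẑ
J2: z=[-0.9563, 0.2924, 0.0000] o=[-0.1550, -0.5068, 0.3600] → [-0.1983, -0.6485, -0.3582, -0.9563, 0.2924, 0.0000]
J3: z=[-0.1677, -0.5485, -0.8192] o=[-0.2504, -0.1350, 0.1306] → [0.3310, 0.1166, -0.1458, -0.1677, -0.5485, -0.8192]
V = J·q̇ = [-0.1451, -0.2134, -0.0594, -0.2191, 0.2307, 0.2276]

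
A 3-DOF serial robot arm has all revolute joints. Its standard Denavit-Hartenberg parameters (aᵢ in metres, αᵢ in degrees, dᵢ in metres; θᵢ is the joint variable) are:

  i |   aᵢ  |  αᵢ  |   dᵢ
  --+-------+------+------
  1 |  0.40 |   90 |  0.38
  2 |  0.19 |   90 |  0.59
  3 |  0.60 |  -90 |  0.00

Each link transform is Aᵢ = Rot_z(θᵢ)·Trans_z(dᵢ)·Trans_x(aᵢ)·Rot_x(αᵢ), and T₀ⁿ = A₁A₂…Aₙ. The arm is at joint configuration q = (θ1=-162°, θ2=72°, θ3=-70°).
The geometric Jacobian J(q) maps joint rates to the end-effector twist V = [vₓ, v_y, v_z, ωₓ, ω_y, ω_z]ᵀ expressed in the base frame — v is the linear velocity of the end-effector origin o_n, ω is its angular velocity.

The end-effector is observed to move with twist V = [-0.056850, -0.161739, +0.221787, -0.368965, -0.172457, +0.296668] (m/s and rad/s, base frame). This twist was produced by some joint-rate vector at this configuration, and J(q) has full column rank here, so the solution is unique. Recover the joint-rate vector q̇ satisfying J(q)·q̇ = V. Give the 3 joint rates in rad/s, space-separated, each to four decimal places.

o_n = [-0.5047, -0.1364, 0.7559]
J₁: ẑ×o_n = [0.1364, -0.5047, 0.0000], ω = ẑ
J2: z=[-0.3090, 0.9511, 0.0000] o=[-0.3804, -0.1236, 0.3800] → [0.3575, 0.1161, 0.1221, -0.3090, 0.9511, 0.0000]
J3: z=[-0.9045, -0.2939, -0.3090] o=[-0.6186, 0.4194, 0.5607] → [-0.2291, 0.1413, 0.5362, -0.9045, -0.2939, -0.3090]
q̇ = J⁺·V = [0.4280, -0.0500, 0.4250]

0.4280 -0.0500 0.4250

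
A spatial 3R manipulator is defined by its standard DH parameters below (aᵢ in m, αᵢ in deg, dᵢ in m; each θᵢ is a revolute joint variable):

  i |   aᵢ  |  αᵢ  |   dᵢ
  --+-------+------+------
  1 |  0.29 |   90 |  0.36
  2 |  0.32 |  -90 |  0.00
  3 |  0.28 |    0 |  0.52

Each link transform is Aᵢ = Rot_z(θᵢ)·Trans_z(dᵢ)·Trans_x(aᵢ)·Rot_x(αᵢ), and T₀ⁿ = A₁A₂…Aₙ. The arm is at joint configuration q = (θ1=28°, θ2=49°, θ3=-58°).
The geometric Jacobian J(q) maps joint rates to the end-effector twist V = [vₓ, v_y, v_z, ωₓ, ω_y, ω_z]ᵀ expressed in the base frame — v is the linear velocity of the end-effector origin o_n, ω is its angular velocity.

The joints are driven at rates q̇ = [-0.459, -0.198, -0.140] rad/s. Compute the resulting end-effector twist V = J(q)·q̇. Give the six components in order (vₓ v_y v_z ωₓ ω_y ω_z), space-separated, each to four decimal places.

o_n = [0.2923, -0.1135, 1.0546]
J₁: ẑ×o_n = [0.1135, 0.2923, -0.0000], ω = ẑ
J2: z=[0.4695, -0.8829, 0.0000] o=[0.2561, 0.1361, 0.3600] → [-0.6133, -0.3261, -0.0852, 0.4695, -0.8829, 0.0000]
J3: z=[-0.6664, -0.3543, 0.6561] o=[0.4414, 0.2347, 0.6015] → [0.0679, 0.2041, 0.1792, -0.6664, -0.3543, 0.6561]
V = J·q̇ = [0.0598, -0.0982, -0.0082, 0.0003, 0.2244, -0.5508]

0.0598 -0.0982 -0.0082 0.0003 0.2244 -0.5508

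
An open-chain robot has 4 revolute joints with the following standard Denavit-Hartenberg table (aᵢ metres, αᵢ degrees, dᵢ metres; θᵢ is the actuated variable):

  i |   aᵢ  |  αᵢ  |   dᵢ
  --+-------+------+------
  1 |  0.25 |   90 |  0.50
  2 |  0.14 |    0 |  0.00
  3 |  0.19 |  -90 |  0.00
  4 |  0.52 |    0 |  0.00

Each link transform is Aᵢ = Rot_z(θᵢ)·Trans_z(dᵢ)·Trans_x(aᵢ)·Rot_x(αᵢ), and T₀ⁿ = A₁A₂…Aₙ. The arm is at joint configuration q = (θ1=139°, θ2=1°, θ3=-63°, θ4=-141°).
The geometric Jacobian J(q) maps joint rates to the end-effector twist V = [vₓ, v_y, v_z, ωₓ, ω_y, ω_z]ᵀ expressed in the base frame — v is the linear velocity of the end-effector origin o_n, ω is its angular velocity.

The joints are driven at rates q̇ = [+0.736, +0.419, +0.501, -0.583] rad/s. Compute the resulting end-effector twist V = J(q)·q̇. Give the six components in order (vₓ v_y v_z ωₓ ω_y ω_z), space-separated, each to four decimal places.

o_n = [-0.0038, 0.4369, 0.6915]
J₁: ẑ×o_n = [-0.4369, -0.0038, 0.0000], ω = ẑ
J2: z=[0.6561, 0.7547, 0.0000] o=[-0.1887, 0.1640, 0.5000] → [0.1445, -0.1256, 0.0395, 0.6561, 0.7547, 0.0000]
J3: z=[0.6561, 0.7547, 0.0000] o=[-0.2943, 0.2558, 0.5024] → [0.1427, -0.1240, -0.1005, 0.6561, 0.7547, 0.0000]
J4: z=[-0.6664, 0.5793, 0.4695] o=[-0.3616, 0.3144, 0.3347] → [0.1492, 0.4058, -0.2889, -0.6664, 0.5793, 0.4695]
V = J·q̇ = [-0.2765, -0.3541, 0.1346, 0.9921, 0.3566, 0.4623]

-0.2765 -0.3541 0.1346 0.9921 0.3566 0.4623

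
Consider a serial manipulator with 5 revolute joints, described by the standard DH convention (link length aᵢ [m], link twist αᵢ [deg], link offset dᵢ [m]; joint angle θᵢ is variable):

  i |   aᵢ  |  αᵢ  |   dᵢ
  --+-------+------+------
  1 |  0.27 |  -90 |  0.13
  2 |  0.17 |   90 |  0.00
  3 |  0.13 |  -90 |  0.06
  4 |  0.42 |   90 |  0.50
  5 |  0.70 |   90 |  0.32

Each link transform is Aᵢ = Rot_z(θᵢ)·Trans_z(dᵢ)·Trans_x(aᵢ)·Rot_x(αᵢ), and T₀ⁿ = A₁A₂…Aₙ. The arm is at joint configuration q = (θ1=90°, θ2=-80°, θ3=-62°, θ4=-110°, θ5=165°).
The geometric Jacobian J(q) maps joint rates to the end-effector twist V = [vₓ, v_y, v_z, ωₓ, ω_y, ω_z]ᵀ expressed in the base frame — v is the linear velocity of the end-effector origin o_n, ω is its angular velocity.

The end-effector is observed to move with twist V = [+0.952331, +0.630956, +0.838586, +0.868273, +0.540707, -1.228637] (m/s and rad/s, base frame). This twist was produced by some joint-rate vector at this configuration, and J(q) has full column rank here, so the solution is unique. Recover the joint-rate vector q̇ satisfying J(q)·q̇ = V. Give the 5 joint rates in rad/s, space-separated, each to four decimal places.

o_n = [-0.3932, 0.6829, 0.8009]
J₁: ẑ×o_n = [-0.6829, -0.3932, 0.0000], ω = ẑ
J2: z=[-1.0000, 0.0000, 0.0000] o=[0.0000, 0.2700, 0.1300] → [0.0000, 0.6709, -0.4129, -1.0000, 0.0000, 0.0000]
J3: z=[-0.0000, -0.9848, 0.1736] o=[0.0000, 0.2995, 0.2974] → [-0.5624, -0.0683, -0.3872, -0.0000, -0.9848, 0.1736]
J4: z=[-0.4695, 0.1533, 0.8695] o=[0.1148, 0.2510, 0.3679] → [-0.3092, -0.2384, -0.1249, -0.4695, 0.1533, 0.8695]
J5: z=[-0.8297, 0.2602, -0.4938] o=[-0.2468, -0.0727, 0.8048] → [0.3721, 0.0690, -0.5888, -0.8297, 0.2602, -0.4938]
q̇ = J⁺·V = [-0.6740, 0.2130, -0.8990, -0.9070, -0.7900]

-0.6740 0.2130 -0.8990 -0.9070 -0.7900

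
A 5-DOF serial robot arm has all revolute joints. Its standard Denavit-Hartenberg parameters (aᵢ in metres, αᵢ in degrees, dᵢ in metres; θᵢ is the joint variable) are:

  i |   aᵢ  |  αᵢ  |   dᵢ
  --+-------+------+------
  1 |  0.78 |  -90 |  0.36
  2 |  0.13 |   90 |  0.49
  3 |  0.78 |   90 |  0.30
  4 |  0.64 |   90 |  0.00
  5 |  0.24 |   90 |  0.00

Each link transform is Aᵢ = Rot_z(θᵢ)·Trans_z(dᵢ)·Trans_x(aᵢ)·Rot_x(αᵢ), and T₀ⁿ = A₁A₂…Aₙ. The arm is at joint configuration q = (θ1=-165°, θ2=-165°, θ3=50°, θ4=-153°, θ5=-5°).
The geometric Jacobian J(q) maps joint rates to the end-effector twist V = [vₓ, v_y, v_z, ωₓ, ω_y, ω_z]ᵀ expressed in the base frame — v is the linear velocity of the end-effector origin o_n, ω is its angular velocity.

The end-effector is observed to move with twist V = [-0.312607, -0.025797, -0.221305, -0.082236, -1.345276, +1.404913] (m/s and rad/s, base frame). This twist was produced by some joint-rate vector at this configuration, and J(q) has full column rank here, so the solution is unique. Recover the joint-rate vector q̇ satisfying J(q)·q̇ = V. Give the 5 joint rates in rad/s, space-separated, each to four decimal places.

o_n = [-0.5442, -0.6644, 0.4847]
J₁: ẑ×o_n = [0.6644, -0.5442, 0.0000], ω = ẑ
J2: z=[0.2588, -0.9659, 0.0000] o=[-0.7534, -0.2019, 0.3600] → [-0.1204, -0.0323, 0.0824, 0.2588, -0.9659, 0.0000]
J3: z=[0.2500, 0.0670, -0.9659] o=[-0.5053, -0.6427, 0.3936] → [-0.0149, 0.0148, -0.0028, 0.2500, 0.0670, -0.9659]
J4: z=[0.5484, 0.8124, 0.1983] o=[0.1921, -1.0744, 0.2336] → [0.1227, -0.2836, 0.8230, 0.5484, 0.8124, 0.1983]
J5: z=[-0.1395, 0.3227, -0.9362] o=[-0.3356, -0.7635, 0.4194] → [0.1139, 0.2044, 0.0535, -0.1395, 0.3227, -0.9362]
q̇ = J⁺·V = [-0.1560, 0.8160, -0.9350, -0.3040, -0.7670]

-0.1560 0.8160 -0.9350 -0.3040 -0.7670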